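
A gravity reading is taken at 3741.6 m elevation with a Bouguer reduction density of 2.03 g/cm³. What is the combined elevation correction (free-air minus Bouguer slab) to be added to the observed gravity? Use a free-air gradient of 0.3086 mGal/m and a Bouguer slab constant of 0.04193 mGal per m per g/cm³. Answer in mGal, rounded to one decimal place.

836.2

Combined gradient = 0.3086 − 0.04193 × 2.03 = 0.2234821 mGal/m
Combined elevation correction = 0.2234821 × 3741.6 = 836.2 mGal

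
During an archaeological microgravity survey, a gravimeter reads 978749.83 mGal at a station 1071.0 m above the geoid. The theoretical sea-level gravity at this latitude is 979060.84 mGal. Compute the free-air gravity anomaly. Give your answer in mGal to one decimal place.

19.5

Free-air correction = 0.3086 × 1071.0 = 330.51 mGal
Free-air anomaly = 978749.83 − 979060.84 + (330.51) = 19.50 mGal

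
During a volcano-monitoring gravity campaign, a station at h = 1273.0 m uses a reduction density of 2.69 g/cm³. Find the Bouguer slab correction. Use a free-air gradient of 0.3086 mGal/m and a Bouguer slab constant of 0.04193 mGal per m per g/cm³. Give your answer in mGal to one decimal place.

Bouguer slab correction = 0.04193 × 2.69 × 1273.0 = 143.6 mGal

143.6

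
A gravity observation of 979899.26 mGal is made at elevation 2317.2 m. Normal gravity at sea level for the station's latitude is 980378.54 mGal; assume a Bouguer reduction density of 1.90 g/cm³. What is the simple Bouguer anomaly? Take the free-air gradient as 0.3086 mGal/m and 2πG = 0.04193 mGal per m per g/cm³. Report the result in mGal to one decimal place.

51.2

Free-air correction = 0.3086 × 2317.2 = 715.09 mGal
Free-air anomaly = 979899.26 − 980378.54 + (715.09) = 235.81 mGal
Bouguer slab correction = 0.04193 × 1.90 × 2317.2 = 184.60 mGal
Simple Bouguer anomaly = 235.81 − (184.60) = 51.21 mGal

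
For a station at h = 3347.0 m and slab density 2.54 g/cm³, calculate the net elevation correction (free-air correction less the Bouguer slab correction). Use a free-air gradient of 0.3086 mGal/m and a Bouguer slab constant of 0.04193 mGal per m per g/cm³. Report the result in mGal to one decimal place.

Combined gradient = 0.3086 − 0.04193 × 2.54 = 0.2020978 mGal/m
Combined elevation correction = 0.2020978 × 3347.0 = 676.4 mGal

676.4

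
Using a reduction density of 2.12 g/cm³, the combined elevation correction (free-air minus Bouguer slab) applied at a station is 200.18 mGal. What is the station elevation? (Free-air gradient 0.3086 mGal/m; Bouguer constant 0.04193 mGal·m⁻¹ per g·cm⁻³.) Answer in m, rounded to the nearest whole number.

911

Combined gradient = 0.3086 − 0.04193 × 2.12 = 0.2197084 mGal/m
h = 200.18 / 0.2197084 = 911.12 m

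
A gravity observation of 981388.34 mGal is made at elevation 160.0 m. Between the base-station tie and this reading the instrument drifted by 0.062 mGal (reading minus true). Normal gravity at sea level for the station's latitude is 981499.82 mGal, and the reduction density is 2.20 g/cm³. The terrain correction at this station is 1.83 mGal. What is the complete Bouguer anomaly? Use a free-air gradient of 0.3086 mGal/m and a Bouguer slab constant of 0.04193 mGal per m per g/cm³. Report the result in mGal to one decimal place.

-75.1

Drift-corrected reading = 981388.34 − (0.062) = 981388.278 mGal
Free-air correction = 0.3086 × 160.0 = 49.38 mGal
Free-air anomaly = 981388.278 − 981499.82 + (49.38) = -62.162 mGal
Bouguer slab correction = 0.04193 × 2.20 × 160.0 = 14.76 mGal
Simple Bouguer anomaly = -62.162 − (14.76) = -76.922 mGal
Complete Bouguer anomaly = -76.922 + 1.83 = -75.092 mGal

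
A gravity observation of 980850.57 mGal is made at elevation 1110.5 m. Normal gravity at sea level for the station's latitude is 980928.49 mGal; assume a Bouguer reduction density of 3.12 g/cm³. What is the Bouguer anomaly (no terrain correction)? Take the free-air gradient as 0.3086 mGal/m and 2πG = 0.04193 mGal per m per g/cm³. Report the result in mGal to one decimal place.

119.5

Free-air correction = 0.3086 × 1110.5 = 342.70 mGal
Free-air anomaly = 980850.57 − 980928.49 + (342.70) = 264.78 mGal
Bouguer slab correction = 0.04193 × 3.12 × 1110.5 = 145.28 mGal
Simple Bouguer anomaly = 264.78 − (145.28) = 119.50 mGal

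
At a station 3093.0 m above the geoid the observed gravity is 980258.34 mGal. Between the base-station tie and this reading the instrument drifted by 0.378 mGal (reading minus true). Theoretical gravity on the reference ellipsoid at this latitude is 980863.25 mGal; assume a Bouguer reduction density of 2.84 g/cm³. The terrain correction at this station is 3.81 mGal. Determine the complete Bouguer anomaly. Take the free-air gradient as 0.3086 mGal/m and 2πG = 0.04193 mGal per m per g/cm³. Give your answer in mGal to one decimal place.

Drift-corrected reading = 980258.34 − (0.378) = 980257.962 mGal
Free-air correction = 0.3086 × 3093.0 = 954.50 mGal
Free-air anomaly = 980257.962 − 980863.25 + (954.50) = 349.212 mGal
Bouguer slab correction = 0.04193 × 2.84 × 3093.0 = 368.32 mGal
Simple Bouguer anomaly = 349.212 − (368.32) = -19.108 mGal
Complete Bouguer anomaly = -19.108 + 3.81 = -15.298 mGal

-15.3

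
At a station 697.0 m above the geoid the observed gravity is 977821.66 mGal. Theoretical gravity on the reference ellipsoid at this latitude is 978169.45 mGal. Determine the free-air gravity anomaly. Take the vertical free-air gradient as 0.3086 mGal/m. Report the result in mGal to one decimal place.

-132.7

Free-air correction = 0.3086 × 697.0 = 215.09 mGal
Free-air anomaly = 977821.66 − 978169.45 + (215.09) = -132.70 mGal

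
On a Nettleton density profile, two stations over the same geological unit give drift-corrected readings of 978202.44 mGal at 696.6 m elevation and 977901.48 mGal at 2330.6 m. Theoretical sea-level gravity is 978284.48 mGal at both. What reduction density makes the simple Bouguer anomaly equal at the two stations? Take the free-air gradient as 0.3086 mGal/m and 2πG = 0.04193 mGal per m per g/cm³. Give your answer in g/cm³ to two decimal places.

Δg_obs = 977901.48 − 978202.44 = -300.96 mGal over Δh = 2330.6 − 696.6 = 1634.0 m
Equal Bouguer anomalies ⇒ Δg_obs + (0.3086 − 0.04193ρ)·Δh = 0
0.3086 − 0.04193ρ = −Δg_obs/Δh = 0.18419
ρ = (0.3086 − 0.18419) / 0.04193 = 2.97 g/cm³

2.97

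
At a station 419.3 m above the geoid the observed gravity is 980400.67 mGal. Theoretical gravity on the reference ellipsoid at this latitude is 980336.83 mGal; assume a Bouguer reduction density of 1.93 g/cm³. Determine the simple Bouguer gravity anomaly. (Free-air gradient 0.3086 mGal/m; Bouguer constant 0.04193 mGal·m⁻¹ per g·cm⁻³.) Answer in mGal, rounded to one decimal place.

159.3

Free-air correction = 0.3086 × 419.3 = 129.40 mGal
Free-air anomaly = 980400.67 − 980336.83 + (129.40) = 193.24 mGal
Bouguer slab correction = 0.04193 × 1.93 × 419.3 = 33.93 mGal
Simple Bouguer anomaly = 193.24 − (33.93) = 159.31 mGal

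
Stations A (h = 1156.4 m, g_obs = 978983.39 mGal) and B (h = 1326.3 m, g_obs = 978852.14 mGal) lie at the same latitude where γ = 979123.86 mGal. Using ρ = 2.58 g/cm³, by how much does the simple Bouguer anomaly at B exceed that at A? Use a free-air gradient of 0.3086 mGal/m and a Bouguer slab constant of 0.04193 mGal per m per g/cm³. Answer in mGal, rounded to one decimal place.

Δg_SB(A) = 978983.39 − 979123.86 + 0.3086×1156.4 − 0.04193×2.58×1156.4 = 91.30 mGal
Δg_SB(B) = 978852.14 − 979123.86 + 0.3086×1326.3 − 0.04193×2.58×1326.3 = -5.90 mGal
Difference = -5.90 − (91.30) = -97.20 mGal

-97.2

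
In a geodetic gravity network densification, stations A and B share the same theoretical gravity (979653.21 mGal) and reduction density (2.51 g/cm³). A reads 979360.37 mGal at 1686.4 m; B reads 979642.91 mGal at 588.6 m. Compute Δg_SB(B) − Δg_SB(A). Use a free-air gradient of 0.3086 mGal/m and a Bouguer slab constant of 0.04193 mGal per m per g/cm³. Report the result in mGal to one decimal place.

59.3

Δg_SB(A) = 979360.37 − 979653.21 + 0.3086×1686.4 − 0.04193×2.51×1686.4 = 50.10 mGal
Δg_SB(B) = 979642.91 − 979653.21 + 0.3086×588.6 − 0.04193×2.51×588.6 = 109.40 mGal
Difference = 109.40 − (50.10) = 59.30 mGal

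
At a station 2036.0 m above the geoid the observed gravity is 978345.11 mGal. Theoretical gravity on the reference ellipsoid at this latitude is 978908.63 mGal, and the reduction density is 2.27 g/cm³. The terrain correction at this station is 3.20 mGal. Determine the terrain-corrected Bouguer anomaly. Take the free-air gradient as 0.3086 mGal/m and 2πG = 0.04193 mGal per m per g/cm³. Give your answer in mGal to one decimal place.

-125.8

Free-air correction = 0.3086 × 2036.0 = 628.31 mGal
Free-air anomaly = 978345.11 − 978908.63 + (628.31) = 64.79 mGal
Bouguer slab correction = 0.04193 × 2.27 × 2036.0 = 193.79 mGal
Simple Bouguer anomaly = 64.79 − (193.79) = -129.00 mGal
Complete Bouguer anomaly = -129.00 + 3.20 = -125.80 mGal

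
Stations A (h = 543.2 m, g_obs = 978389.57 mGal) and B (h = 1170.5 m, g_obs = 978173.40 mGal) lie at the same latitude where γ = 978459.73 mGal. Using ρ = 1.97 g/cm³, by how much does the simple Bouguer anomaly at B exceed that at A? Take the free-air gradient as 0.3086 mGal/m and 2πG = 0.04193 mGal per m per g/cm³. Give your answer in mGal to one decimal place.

-74.4

Δg_SB(A) = 978389.57 − 978459.73 + 0.3086×543.2 − 0.04193×1.97×543.2 = 52.60 mGal
Δg_SB(B) = 978173.40 − 978459.73 + 0.3086×1170.5 − 0.04193×1.97×1170.5 = -21.80 mGal
Difference = -21.80 − (52.60) = -74.40 mGal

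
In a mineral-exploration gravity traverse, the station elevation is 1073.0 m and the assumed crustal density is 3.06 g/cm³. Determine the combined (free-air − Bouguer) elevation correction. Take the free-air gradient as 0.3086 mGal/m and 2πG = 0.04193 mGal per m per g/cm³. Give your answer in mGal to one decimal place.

193.5

Combined gradient = 0.3086 − 0.04193 × 3.06 = 0.1802942 mGal/m
Combined elevation correction = 0.1802942 × 1073.0 = 193.5 mGal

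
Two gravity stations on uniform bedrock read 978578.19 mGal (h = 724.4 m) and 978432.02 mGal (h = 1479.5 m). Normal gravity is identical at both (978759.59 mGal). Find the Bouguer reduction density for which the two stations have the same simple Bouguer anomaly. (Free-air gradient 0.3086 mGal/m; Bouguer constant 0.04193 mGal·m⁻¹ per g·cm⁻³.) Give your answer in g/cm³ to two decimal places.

Δg_obs = 978432.02 − 978578.19 = -146.17 mGal over Δh = 1479.5 − 724.4 = 755.1 m
Equal Bouguer anomalies ⇒ Δg_obs + (0.3086 − 0.04193ρ)·Δh = 0
0.3086 − 0.04193ρ = −Δg_obs/Δh = 0.19358
ρ = (0.3086 − 0.19358) / 0.04193 = 2.74 g/cm³

2.74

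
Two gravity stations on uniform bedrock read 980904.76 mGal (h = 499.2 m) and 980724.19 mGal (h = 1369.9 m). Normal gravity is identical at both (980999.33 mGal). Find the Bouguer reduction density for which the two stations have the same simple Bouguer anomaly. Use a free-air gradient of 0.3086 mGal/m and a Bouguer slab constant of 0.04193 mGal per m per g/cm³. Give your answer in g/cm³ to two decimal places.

2.41

Δg_obs = 980724.19 − 980904.76 = -180.57 mGal over Δh = 1369.9 − 499.2 = 870.7 m
Equal Bouguer anomalies ⇒ Δg_obs + (0.3086 − 0.04193ρ)·Δh = 0
0.3086 − 0.04193ρ = −Δg_obs/Δh = 0.20738
ρ = (0.3086 − 0.20738) / 0.04193 = 2.41 g/cm³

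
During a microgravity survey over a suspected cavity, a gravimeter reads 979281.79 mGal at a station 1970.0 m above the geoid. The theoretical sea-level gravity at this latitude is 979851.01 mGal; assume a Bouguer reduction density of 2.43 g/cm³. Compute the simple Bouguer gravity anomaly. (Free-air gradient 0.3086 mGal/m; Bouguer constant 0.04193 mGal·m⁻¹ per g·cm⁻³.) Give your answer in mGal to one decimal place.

Free-air correction = 0.3086 × 1970.0 = 607.94 mGal
Free-air anomaly = 979281.79 − 979851.01 + (607.94) = 38.72 mGal
Bouguer slab correction = 0.04193 × 2.43 × 1970.0 = 200.72 mGal
Simple Bouguer anomaly = 38.72 − (200.72) = -162.00 mGal

-162.0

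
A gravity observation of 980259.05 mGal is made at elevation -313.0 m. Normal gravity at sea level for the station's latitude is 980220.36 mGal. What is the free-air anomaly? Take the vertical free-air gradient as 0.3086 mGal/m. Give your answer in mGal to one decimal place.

-57.9

Free-air correction = 0.3086 × -313.0 = -96.59 mGal
Free-air anomaly = 980259.05 − 980220.36 + (-96.59) = -57.90 mGal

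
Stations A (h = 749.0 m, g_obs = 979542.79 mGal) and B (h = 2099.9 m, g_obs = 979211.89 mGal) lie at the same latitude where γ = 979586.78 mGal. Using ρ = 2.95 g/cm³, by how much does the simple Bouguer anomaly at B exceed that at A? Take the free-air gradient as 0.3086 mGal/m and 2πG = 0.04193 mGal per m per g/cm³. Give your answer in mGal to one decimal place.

Δg_SB(A) = 979542.79 − 979586.78 + 0.3086×749.0 − 0.04193×2.95×749.0 = 94.50 mGal
Δg_SB(B) = 979211.89 − 979586.78 + 0.3086×2099.9 − 0.04193×2.95×2099.9 = 13.40 mGal
Difference = 13.40 − (94.50) = -81.10 mGal

-81.1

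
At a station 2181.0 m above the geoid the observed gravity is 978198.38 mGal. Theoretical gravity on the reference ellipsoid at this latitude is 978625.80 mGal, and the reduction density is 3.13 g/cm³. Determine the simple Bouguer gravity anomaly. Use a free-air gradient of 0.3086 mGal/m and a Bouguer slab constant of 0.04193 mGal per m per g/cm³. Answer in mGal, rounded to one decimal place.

Free-air correction = 0.3086 × 2181.0 = 673.06 mGal
Free-air anomaly = 978198.38 − 978625.80 + (673.06) = 245.64 mGal
Bouguer slab correction = 0.04193 × 3.13 × 2181.0 = 286.24 mGal
Simple Bouguer anomaly = 245.64 − (286.24) = -40.60 mGal

-40.6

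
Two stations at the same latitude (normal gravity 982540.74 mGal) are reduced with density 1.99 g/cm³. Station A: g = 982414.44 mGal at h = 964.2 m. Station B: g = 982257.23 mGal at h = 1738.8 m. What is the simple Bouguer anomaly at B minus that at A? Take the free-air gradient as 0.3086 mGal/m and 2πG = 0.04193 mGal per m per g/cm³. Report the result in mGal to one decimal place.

Δg_SB(A) = 982414.44 − 982540.74 + 0.3086×964.2 − 0.04193×1.99×964.2 = 90.80 mGal
Δg_SB(B) = 982257.23 − 982540.74 + 0.3086×1738.8 − 0.04193×1.99×1738.8 = 108.00 mGal
Difference = 108.00 − (90.80) = 17.20 mGal

17.2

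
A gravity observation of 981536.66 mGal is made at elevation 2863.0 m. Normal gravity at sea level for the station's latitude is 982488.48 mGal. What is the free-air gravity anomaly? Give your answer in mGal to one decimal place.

-68.3

Free-air correction = 0.3086 × 2863.0 = 883.52 mGal
Free-air anomaly = 981536.66 − 982488.48 + (883.52) = -68.30 mGal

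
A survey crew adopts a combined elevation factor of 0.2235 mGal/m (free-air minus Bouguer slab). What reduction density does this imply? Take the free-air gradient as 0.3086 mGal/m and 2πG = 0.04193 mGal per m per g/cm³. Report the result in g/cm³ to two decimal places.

2.03

0.2235 = 0.3086 − 0.04193 × ρ
ρ = (0.3086 − 0.2235) / 0.04193 = 2.03 g/cm³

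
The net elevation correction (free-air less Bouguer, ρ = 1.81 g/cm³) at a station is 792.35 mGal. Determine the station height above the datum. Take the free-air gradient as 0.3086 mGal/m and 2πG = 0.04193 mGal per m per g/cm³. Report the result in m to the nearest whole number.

3405

Combined gradient = 0.3086 − 0.04193 × 1.81 = 0.2327067 mGal/m
h = 792.35 / 0.2327067 = 3404.93 m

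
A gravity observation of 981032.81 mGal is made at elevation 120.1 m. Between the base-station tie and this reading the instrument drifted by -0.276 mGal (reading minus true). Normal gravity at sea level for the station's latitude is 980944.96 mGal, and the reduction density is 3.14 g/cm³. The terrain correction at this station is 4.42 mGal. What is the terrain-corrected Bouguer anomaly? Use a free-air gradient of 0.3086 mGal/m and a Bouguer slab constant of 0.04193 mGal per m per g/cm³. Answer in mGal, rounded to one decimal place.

113.8

Drift-corrected reading = 981032.81 − (-0.276) = 981033.086 mGal
Free-air correction = 0.3086 × 120.1 = 37.06 mGal
Free-air anomaly = 981033.086 − 980944.96 + (37.06) = 125.186 mGal
Bouguer slab correction = 0.04193 × 3.14 × 120.1 = 15.81 mGal
Simple Bouguer anomaly = 125.186 − (15.81) = 109.376 mGal
Complete Bouguer anomaly = 109.376 + 4.42 = 113.796 mGal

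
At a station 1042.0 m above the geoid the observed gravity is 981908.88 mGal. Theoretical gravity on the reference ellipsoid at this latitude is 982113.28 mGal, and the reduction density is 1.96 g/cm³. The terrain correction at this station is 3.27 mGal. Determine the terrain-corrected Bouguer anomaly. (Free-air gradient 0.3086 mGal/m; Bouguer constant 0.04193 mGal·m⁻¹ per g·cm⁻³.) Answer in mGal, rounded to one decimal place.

34.8

Free-air correction = 0.3086 × 1042.0 = 321.56 mGal
Free-air anomaly = 981908.88 − 982113.28 + (321.56) = 117.16 mGal
Bouguer slab correction = 0.04193 × 1.96 × 1042.0 = 85.63 mGal
Simple Bouguer anomaly = 117.16 − (85.63) = 31.53 mGal
Complete Bouguer anomaly = 31.53 + 3.27 = 34.80 mGal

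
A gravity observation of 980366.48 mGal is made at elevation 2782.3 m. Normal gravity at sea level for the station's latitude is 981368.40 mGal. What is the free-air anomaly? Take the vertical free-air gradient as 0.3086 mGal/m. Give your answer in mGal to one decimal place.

-143.3

Free-air correction = 0.3086 × 2782.3 = 858.62 mGal
Free-air anomaly = 980366.48 − 981368.40 + (858.62) = -143.30 mGal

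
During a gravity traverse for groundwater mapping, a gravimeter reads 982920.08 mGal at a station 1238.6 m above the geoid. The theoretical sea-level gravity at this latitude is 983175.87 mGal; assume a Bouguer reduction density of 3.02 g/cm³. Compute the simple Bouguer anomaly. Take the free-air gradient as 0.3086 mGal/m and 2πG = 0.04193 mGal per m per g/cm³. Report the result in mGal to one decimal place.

-30.4

Free-air correction = 0.3086 × 1238.6 = 382.23 mGal
Free-air anomaly = 982920.08 − 983175.87 + (382.23) = 126.44 mGal
Bouguer slab correction = 0.04193 × 3.02 × 1238.6 = 156.84 mGal
Simple Bouguer anomaly = 126.44 − (156.84) = -30.40 mGal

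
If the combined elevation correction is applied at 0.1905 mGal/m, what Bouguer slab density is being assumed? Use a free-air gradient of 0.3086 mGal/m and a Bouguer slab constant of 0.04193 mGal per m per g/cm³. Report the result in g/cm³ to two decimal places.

2.82

0.1905 = 0.3086 − 0.04193 × ρ
ρ = (0.3086 − 0.1905) / 0.04193 = 2.82 g/cm³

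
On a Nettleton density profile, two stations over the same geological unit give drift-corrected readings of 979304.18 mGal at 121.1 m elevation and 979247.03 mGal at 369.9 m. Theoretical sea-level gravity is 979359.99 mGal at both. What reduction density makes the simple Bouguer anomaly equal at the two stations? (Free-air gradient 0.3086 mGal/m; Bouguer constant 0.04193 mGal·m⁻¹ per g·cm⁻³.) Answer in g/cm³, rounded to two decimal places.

1.88

Δg_obs = 979247.03 − 979304.18 = -57.15 mGal over Δh = 369.9 − 121.1 = 248.8 m
Equal Bouguer anomalies ⇒ Δg_obs + (0.3086 − 0.04193ρ)·Δh = 0
0.3086 − 0.04193ρ = −Δg_obs/Δh = 0.22970
ρ = (0.3086 − 0.22970) / 0.04193 = 1.88 g/cm³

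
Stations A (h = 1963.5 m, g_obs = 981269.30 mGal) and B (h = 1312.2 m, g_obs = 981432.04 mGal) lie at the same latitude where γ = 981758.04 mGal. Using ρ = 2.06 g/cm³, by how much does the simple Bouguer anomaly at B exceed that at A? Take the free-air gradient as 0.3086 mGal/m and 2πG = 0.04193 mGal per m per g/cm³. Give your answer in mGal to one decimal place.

Δg_SB(A) = 981269.30 − 981758.04 + 0.3086×1963.5 − 0.04193×2.06×1963.5 = -52.40 mGal
Δg_SB(B) = 981432.04 − 981758.04 + 0.3086×1312.2 − 0.04193×2.06×1312.2 = -34.40 mGal
Difference = -34.40 − (-52.40) = 18.00 mGal

18.0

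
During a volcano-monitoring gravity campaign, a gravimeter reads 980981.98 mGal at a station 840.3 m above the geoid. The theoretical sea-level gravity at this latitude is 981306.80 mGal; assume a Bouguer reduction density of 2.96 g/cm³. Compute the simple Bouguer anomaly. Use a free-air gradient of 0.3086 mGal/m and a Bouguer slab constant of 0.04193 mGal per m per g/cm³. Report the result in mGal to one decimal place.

-169.8

Free-air correction = 0.3086 × 840.3 = 259.32 mGal
Free-air anomaly = 980981.98 − 981306.80 + (259.32) = -65.50 mGal
Bouguer slab correction = 0.04193 × 2.96 × 840.3 = 104.29 mGal
Simple Bouguer anomaly = -65.50 − (104.29) = -169.79 mGal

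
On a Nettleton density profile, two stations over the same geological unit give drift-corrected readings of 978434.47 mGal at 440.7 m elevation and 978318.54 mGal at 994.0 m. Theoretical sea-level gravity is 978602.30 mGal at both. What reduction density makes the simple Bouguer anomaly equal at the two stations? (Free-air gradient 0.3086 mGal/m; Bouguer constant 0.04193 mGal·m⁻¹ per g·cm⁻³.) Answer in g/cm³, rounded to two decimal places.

Δg_obs = 978318.54 − 978434.47 = -115.93 mGal over Δh = 994.0 − 440.7 = 553.3 m
Equal Bouguer anomalies ⇒ Δg_obs + (0.3086 − 0.04193ρ)·Δh = 0
0.3086 − 0.04193ρ = −Δg_obs/Δh = 0.20952
ρ = (0.3086 − 0.20952) / 0.04193 = 2.36 g/cm³

2.36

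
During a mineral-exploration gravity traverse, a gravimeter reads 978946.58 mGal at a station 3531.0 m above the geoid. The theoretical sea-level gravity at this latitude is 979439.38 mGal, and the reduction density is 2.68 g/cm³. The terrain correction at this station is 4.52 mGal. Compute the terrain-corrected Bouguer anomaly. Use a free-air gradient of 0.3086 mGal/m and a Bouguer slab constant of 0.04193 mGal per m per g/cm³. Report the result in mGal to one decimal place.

Free-air correction = 0.3086 × 3531.0 = 1089.67 mGal
Free-air anomaly = 978946.58 − 979439.38 + (1089.67) = 596.87 mGal
Bouguer slab correction = 0.04193 × 2.68 × 3531.0 = 396.79 mGal
Simple Bouguer anomaly = 596.87 − (396.79) = 200.08 mGal
Complete Bouguer anomaly = 200.08 + 4.52 = 204.60 mGal

204.6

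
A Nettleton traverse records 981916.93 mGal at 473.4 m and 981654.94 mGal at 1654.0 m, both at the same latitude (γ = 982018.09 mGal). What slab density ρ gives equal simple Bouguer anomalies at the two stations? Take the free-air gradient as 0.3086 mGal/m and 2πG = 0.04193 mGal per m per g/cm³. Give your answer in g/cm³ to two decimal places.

2.07

Δg_obs = 981654.94 − 981916.93 = -261.99 mGal over Δh = 1654.0 − 473.4 = 1180.6 m
Equal Bouguer anomalies ⇒ Δg_obs + (0.3086 − 0.04193ρ)·Δh = 0
0.3086 − 0.04193ρ = −Δg_obs/Δh = 0.22191
ρ = (0.3086 − 0.22191) / 0.04193 = 2.07 g/cm³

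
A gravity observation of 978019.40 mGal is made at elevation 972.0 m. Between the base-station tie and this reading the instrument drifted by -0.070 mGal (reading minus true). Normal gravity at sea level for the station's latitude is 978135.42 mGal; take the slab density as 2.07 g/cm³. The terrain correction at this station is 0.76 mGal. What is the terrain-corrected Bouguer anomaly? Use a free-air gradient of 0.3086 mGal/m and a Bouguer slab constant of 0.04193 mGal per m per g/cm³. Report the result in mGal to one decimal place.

Drift-corrected reading = 978019.40 − (-0.070) = 978019.470 mGal
Free-air correction = 0.3086 × 972.0 = 299.96 mGal
Free-air anomaly = 978019.470 − 978135.42 + (299.96) = 184.010 mGal
Bouguer slab correction = 0.04193 × 2.07 × 972.0 = 84.36 mGal
Simple Bouguer anomaly = 184.010 − (84.36) = 99.650 mGal
Complete Bouguer anomaly = 99.650 + 0.76 = 100.410 mGal

100.4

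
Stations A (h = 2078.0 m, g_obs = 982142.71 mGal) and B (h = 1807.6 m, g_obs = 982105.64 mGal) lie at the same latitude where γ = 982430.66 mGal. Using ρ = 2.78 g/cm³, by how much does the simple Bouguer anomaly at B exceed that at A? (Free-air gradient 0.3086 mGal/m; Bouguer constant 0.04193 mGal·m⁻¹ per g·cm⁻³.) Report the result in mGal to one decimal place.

-89.0

Δg_SB(A) = 982142.71 − 982430.66 + 0.3086×2078.0 − 0.04193×2.78×2078.0 = 111.10 mGal
Δg_SB(B) = 982105.64 − 982430.66 + 0.3086×1807.6 − 0.04193×2.78×1807.6 = 22.10 mGal
Difference = 22.10 − (111.10) = -89.00 mGal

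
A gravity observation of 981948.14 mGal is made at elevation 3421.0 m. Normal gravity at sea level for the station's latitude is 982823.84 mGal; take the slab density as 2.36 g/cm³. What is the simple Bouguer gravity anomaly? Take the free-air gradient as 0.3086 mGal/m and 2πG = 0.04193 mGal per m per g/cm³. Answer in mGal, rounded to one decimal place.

-158.5

Free-air correction = 0.3086 × 3421.0 = 1055.72 mGal
Free-air anomaly = 981948.14 − 982823.84 + (1055.72) = 180.02 mGal
Bouguer slab correction = 0.04193 × 2.36 × 3421.0 = 338.52 mGal
Simple Bouguer anomaly = 180.02 − (338.52) = -158.50 mGal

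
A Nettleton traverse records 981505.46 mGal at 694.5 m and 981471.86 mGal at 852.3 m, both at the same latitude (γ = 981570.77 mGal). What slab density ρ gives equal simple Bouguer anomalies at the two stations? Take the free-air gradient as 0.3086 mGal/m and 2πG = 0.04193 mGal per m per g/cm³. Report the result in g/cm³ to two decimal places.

Δg_obs = 981471.86 − 981505.46 = -33.60 mGal over Δh = 852.3 − 694.5 = 157.8 m
Equal Bouguer anomalies ⇒ Δg_obs + (0.3086 − 0.04193ρ)·Δh = 0
0.3086 − 0.04193ρ = −Δg_obs/Δh = 0.21293
ρ = (0.3086 − 0.21293) / 0.04193 = 2.28 g/cm³

2.28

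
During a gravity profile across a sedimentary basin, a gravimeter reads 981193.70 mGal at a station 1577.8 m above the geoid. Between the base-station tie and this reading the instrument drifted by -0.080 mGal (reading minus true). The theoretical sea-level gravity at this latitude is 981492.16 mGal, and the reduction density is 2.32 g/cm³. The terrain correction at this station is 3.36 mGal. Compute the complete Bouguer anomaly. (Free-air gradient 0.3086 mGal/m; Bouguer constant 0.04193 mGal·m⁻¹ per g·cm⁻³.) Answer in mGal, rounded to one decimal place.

Drift-corrected reading = 981193.70 − (-0.080) = 981193.780 mGal
Free-air correction = 0.3086 × 1577.8 = 486.91 mGal
Free-air anomaly = 981193.780 − 981492.16 + (486.91) = 188.530 mGal
Bouguer slab correction = 0.04193 × 2.32 × 1577.8 = 153.48 mGal
Simple Bouguer anomaly = 188.530 − (153.48) = 35.050 mGal
Complete Bouguer anomaly = 35.050 + 3.36 = 38.410 mGal

38.4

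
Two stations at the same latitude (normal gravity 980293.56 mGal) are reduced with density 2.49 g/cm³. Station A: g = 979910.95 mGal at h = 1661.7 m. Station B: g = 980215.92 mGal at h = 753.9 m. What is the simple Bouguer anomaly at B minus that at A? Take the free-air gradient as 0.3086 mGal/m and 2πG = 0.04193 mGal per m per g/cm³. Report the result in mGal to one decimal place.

119.6

Δg_SB(A) = 979910.95 − 980293.56 + 0.3086×1661.7 − 0.04193×2.49×1661.7 = -43.30 mGal
Δg_SB(B) = 980215.92 − 980293.56 + 0.3086×753.9 − 0.04193×2.49×753.9 = 76.30 mGal
Difference = 76.30 − (-43.30) = 119.60 mGal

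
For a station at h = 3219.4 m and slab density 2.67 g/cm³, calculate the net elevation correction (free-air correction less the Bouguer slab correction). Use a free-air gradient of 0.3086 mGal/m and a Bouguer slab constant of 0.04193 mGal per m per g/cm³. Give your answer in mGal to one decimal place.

633.1

Combined gradient = 0.3086 − 0.04193 × 2.67 = 0.1966469 mGal/m
Combined elevation correction = 0.1966469 × 3219.4 = 633.1 mGal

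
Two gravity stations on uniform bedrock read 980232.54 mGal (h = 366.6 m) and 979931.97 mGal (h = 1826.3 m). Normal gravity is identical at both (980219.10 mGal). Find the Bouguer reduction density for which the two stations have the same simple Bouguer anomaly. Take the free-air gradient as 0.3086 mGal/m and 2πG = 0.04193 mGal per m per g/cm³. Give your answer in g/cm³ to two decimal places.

Δg_obs = 979931.97 − 980232.54 = -300.57 mGal over Δh = 1826.3 − 366.6 = 1459.7 m
Equal Bouguer anomalies ⇒ Δg_obs + (0.3086 − 0.04193ρ)·Δh = 0
0.3086 − 0.04193ρ = −Δg_obs/Δh = 0.20591
ρ = (0.3086 − 0.20591) / 0.04193 = 2.45 g/cm³

2.45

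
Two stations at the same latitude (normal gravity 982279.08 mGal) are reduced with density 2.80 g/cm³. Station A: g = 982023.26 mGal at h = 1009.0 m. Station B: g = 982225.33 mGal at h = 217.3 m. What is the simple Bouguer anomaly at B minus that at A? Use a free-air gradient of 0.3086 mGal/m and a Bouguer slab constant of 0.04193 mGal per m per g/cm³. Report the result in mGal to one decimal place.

50.7

Δg_SB(A) = 982023.26 − 982279.08 + 0.3086×1009.0 − 0.04193×2.80×1009.0 = -62.90 mGal
Δg_SB(B) = 982225.33 − 982279.08 + 0.3086×217.3 − 0.04193×2.80×217.3 = -12.20 mGal
Difference = -12.20 − (-62.90) = 50.70 mGal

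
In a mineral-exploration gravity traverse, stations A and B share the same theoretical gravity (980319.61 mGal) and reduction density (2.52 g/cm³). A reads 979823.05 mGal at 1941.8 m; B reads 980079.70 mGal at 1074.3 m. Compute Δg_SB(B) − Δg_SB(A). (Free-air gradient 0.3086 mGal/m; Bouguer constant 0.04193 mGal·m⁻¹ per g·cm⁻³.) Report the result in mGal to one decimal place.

80.6

Δg_SB(A) = 979823.05 − 980319.61 + 0.3086×1941.8 − 0.04193×2.52×1941.8 = -102.50 mGal
Δg_SB(B) = 980079.70 − 980319.61 + 0.3086×1074.3 − 0.04193×2.52×1074.3 = -21.90 mGal
Difference = -21.90 − (-102.50) = 80.60 mGal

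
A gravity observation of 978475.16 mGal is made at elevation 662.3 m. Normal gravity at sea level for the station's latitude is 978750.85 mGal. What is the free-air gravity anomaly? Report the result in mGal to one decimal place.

Free-air correction = 0.3086 × 662.3 = 204.39 mGal
Free-air anomaly = 978475.16 − 978750.85 + (204.39) = -71.30 mGal

-71.3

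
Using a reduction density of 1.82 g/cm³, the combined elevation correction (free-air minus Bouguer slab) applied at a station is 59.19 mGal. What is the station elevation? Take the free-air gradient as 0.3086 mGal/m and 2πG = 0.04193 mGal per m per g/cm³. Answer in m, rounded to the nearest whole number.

255

Combined gradient = 0.3086 − 0.04193 × 1.82 = 0.2322874 mGal/m
h = 59.19 / 0.2322874 = 254.81 m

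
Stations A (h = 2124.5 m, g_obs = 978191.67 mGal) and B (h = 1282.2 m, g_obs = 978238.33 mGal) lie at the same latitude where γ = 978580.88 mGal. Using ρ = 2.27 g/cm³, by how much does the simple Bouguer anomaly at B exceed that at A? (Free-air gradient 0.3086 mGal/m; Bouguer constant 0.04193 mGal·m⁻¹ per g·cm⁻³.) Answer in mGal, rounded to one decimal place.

Δg_SB(A) = 978191.67 − 978580.88 + 0.3086×2124.5 − 0.04193×2.27×2124.5 = 64.20 mGal
Δg_SB(B) = 978238.33 − 978580.88 + 0.3086×1282.2 − 0.04193×2.27×1282.2 = -68.90 mGal
Difference = -68.90 − (64.20) = -133.10 mGal

-133.1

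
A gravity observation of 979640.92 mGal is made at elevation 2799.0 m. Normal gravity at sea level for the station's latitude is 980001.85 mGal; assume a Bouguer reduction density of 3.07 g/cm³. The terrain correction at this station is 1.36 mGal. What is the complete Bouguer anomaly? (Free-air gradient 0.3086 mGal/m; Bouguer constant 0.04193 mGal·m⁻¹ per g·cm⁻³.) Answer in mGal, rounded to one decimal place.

143.9

Free-air correction = 0.3086 × 2799.0 = 863.77 mGal
Free-air anomaly = 979640.92 − 980001.85 + (863.77) = 502.84 mGal
Bouguer slab correction = 0.04193 × 3.07 × 2799.0 = 360.30 mGal
Simple Bouguer anomaly = 502.84 − (360.30) = 142.54 mGal
Complete Bouguer anomaly = 142.54 + 1.36 = 143.90 mGal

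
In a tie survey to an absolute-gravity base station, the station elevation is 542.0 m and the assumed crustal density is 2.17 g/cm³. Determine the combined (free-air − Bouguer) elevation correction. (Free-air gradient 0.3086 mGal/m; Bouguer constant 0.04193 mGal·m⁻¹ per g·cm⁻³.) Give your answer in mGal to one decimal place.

Combined gradient = 0.3086 − 0.04193 × 2.17 = 0.2176119 mGal/m
Combined elevation correction = 0.2176119 × 542.0 = 117.9 mGal

117.9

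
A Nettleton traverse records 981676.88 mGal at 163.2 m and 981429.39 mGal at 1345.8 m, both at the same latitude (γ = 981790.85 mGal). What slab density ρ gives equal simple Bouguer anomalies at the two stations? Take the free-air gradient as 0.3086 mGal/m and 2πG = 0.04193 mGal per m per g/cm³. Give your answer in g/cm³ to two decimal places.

Δg_obs = 981429.39 − 981676.88 = -247.49 mGal over Δh = 1345.8 − 163.2 = 1182.6 m
Equal Bouguer anomalies ⇒ Δg_obs + (0.3086 − 0.04193ρ)·Δh = 0
0.3086 − 0.04193ρ = −Δg_obs/Δh = 0.20928
ρ = (0.3086 − 0.20928) / 0.04193 = 2.37 g/cm³

2.37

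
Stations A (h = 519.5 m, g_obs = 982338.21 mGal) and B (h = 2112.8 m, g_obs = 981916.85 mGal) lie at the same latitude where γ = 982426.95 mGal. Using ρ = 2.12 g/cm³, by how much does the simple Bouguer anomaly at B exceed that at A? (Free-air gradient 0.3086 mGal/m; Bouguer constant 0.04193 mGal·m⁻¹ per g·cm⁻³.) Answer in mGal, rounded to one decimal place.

-71.3

Δg_SB(A) = 982338.21 − 982426.95 + 0.3086×519.5 − 0.04193×2.12×519.5 = 25.40 mGal
Δg_SB(B) = 981916.85 − 982426.95 + 0.3086×2112.8 − 0.04193×2.12×2112.8 = -45.90 mGal
Difference = -45.90 − (25.40) = -71.30 mGal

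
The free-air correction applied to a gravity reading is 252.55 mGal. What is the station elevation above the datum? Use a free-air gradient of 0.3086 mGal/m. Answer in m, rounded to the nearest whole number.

h = 252.55 / 0.3086 = 818.37 m

818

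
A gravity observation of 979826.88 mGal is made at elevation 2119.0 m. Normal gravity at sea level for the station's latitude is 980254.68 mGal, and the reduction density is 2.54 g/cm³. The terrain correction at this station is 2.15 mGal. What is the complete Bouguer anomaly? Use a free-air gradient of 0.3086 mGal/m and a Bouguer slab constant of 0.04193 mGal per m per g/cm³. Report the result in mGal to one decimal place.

Free-air correction = 0.3086 × 2119.0 = 653.92 mGal
Free-air anomaly = 979826.88 − 980254.68 + (653.92) = 226.12 mGal
Bouguer slab correction = 0.04193 × 2.54 × 2119.0 = 225.68 mGal
Simple Bouguer anomaly = 226.12 − (225.68) = 0.44 mGal
Complete Bouguer anomaly = 0.44 + 2.15 = 2.59 mGal

2.6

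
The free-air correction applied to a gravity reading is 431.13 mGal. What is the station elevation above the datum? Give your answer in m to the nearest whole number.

1397

h = 431.13 / 0.3086 = 1397.05 m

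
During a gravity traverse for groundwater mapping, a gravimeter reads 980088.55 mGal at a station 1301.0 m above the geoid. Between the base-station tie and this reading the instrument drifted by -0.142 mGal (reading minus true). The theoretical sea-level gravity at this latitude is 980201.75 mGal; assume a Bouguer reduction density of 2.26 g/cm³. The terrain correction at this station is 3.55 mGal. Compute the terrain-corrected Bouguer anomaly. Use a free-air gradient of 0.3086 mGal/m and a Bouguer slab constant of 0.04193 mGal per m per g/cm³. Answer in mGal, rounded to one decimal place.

Drift-corrected reading = 980088.55 − (-0.142) = 980088.692 mGal
Free-air correction = 0.3086 × 1301.0 = 401.49 mGal
Free-air anomaly = 980088.692 − 980201.75 + (401.49) = 288.432 mGal
Bouguer slab correction = 0.04193 × 2.26 × 1301.0 = 123.29 mGal
Simple Bouguer anomaly = 288.432 − (123.29) = 165.142 mGal
Complete Bouguer anomaly = 165.142 + 3.55 = 168.692 mGal

168.7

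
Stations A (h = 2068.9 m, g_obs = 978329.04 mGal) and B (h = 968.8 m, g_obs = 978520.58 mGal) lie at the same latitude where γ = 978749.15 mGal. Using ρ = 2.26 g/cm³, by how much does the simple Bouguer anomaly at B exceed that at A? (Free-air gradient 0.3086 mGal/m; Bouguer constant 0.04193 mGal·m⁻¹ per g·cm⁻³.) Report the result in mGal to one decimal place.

Δg_SB(A) = 978329.04 − 978749.15 + 0.3086×2068.9 − 0.04193×2.26×2068.9 = 22.30 mGal
Δg_SB(B) = 978520.58 − 978749.15 + 0.3086×968.8 − 0.04193×2.26×968.8 = -21.40 mGal
Difference = -21.40 − (22.30) = -43.70 mGal

-43.7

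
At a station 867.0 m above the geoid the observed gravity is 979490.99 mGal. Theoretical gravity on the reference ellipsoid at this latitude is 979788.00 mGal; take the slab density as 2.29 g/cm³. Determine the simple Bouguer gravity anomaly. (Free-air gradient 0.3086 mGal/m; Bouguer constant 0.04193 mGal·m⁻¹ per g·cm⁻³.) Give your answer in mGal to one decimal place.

Free-air correction = 0.3086 × 867.0 = 267.56 mGal
Free-air anomaly = 979490.99 − 979788.00 + (267.56) = -29.45 mGal
Bouguer slab correction = 0.04193 × 2.29 × 867.0 = 83.25 mGal
Simple Bouguer anomaly = -29.45 − (83.25) = -112.70 mGal

-112.7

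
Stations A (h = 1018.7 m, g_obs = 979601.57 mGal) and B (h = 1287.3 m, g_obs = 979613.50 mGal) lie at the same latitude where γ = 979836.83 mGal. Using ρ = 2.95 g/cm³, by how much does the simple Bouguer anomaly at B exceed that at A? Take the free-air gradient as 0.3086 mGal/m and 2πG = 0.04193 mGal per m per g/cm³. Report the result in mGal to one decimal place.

Δg_SB(A) = 979601.57 − 979836.83 + 0.3086×1018.7 − 0.04193×2.95×1018.7 = -46.90 mGal
Δg_SB(B) = 979613.50 − 979836.83 + 0.3086×1287.3 − 0.04193×2.95×1287.3 = 14.70 mGal
Difference = 14.70 − (-46.90) = 61.60 mGal

61.6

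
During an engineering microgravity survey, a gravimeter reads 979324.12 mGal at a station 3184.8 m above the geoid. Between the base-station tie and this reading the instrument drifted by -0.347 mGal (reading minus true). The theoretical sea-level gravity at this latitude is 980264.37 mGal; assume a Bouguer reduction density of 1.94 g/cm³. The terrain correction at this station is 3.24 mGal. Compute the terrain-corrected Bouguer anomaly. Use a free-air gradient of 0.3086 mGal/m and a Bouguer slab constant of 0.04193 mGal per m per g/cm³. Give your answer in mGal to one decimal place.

Drift-corrected reading = 979324.12 − (-0.347) = 979324.467 mGal
Free-air correction = 0.3086 × 3184.8 = 982.83 mGal
Free-air anomaly = 979324.467 − 980264.37 + (982.83) = 42.927 mGal
Bouguer slab correction = 0.04193 × 1.94 × 3184.8 = 259.07 mGal
Simple Bouguer anomaly = 42.927 − (259.07) = -216.143 mGal
Complete Bouguer anomaly = -216.143 + 3.24 = -212.903 mGal

-212.9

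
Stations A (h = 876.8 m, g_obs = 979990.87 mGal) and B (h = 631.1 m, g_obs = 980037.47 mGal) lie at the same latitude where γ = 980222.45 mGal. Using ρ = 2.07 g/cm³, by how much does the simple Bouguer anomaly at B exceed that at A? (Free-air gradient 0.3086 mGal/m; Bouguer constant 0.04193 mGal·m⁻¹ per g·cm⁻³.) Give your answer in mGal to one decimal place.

-7.9

Δg_SB(A) = 979990.87 − 980222.45 + 0.3086×876.8 − 0.04193×2.07×876.8 = -37.10 mGal
Δg_SB(B) = 980037.47 − 980222.45 + 0.3086×631.1 − 0.04193×2.07×631.1 = -45.00 mGal
Difference = -45.00 − (-37.10) = -7.90 mGal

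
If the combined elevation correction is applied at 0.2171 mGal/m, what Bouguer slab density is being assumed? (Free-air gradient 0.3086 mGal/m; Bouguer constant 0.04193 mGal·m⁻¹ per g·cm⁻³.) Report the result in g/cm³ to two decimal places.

0.2171 = 0.3086 − 0.04193 × ρ
ρ = (0.3086 − 0.2171) / 0.04193 = 2.18 g/cm³

2.18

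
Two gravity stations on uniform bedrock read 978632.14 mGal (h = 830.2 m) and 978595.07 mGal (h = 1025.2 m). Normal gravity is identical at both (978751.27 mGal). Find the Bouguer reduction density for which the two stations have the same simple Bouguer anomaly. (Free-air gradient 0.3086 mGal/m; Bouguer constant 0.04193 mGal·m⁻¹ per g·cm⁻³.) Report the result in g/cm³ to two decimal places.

Δg_obs = 978595.07 − 978632.14 = -37.07 mGal over Δh = 1025.2 − 830.2 = 195.0 m
Equal Bouguer anomalies ⇒ Δg_obs + (0.3086 − 0.04193ρ)·Δh = 0
0.3086 − 0.04193ρ = −Δg_obs/Δh = 0.19010
ρ = (0.3086 − 0.19010) / 0.04193 = 2.83 g/cm³

2.83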